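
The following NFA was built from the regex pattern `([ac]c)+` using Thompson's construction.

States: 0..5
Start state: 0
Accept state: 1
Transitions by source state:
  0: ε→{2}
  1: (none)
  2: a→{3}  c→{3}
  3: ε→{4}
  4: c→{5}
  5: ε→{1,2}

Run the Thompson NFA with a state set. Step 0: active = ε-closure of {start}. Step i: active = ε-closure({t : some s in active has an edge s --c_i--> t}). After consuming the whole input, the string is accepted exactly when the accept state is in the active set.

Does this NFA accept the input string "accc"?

Answer: ACCEPT

Derivation:
start: ε-closure({0}) = {0,2}
'a' @ 1: {3,4}
'c' @ 2: {1,2,5}  [accepting]
'c' @ 3: {3,4}
'c' @ 4: {1,2,5}  [accepting]
end set {1,2,5} — state 1 in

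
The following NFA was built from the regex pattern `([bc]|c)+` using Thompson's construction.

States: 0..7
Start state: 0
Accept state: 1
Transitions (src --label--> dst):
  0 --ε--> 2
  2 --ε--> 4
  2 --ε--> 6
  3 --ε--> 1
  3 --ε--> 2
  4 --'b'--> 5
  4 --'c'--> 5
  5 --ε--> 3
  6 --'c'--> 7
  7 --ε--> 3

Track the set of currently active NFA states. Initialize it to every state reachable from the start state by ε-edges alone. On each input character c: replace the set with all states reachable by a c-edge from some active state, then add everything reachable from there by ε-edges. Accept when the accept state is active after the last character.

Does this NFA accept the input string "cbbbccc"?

initial (ε-close {0}): {0,2,4,6}
'c' @ 1: {1,2,3,4,5,6,7}  ✓accept
'b' @ 2: {1,2,3,4,5,6}  ✓accept
'b' @ 3: {1,2,3,4,5,6}  ✓accept
'b' @ 4: {1,2,3,4,5,6}  ✓accept
'c' @ 5: {1,2,3,4,5,6,7}  ✓accept
'c' @ 6: {1,2,3,4,5,6,7}  ✓accept
'c' @ 7: {1,2,3,4,5,6,7}  ✓accept
after full input: {1,2,3,4,5,6,7}  (accept=1 in)

Answer: ACCEPT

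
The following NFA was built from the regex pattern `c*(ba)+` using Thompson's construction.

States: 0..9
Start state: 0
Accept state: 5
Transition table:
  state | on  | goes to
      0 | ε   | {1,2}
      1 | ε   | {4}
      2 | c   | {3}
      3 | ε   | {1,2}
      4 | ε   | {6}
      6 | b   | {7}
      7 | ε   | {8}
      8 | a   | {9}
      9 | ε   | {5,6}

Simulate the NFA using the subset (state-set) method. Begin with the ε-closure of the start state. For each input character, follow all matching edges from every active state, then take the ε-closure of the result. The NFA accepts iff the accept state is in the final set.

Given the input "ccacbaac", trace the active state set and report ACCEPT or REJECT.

Answer: REJECT

Derivation:
initial (ε-close {0}): {0,1,2,4,6}
'c' @ 1: {1,2,3,4,6}
'c' @ 2: {1,2,3,4,6}
'a' @ 3: {}  — no active states
rest 'cbaac' ignored (set empty)
after full input: {}  (accept=5 not in)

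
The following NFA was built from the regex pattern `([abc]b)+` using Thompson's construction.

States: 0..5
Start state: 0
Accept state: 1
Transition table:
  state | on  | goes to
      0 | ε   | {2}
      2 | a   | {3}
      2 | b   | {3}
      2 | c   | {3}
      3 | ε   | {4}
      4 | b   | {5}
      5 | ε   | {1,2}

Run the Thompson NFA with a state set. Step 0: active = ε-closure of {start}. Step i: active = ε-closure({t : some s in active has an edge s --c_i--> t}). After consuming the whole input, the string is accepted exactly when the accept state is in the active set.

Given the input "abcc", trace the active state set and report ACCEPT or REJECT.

start: ε-closure({0}) = {0,2}
'a' @ 1: {3,4}
'b' @ 2: {1,2,5}  ✓accept
'c' @ 3: {3,4}
'c' @ 4: {}  — state set empty
end set {} — state 1 not in

Answer: REJECT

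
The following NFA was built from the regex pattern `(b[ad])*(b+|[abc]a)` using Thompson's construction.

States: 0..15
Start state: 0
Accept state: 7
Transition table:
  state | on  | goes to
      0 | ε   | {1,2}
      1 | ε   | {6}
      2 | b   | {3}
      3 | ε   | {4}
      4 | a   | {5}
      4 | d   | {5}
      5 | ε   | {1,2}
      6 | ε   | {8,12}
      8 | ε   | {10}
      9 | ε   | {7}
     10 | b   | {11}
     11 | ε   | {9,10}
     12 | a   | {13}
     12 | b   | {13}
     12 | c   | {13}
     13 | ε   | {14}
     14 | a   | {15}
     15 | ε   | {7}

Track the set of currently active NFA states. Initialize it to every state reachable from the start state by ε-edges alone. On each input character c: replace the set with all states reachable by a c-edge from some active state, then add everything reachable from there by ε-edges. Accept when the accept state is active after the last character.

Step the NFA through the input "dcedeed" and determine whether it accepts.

start: ε-closure({0}) = {0,1,2,6,8,10,12}
'd' @ 1: {}  — dead — no transitions
rest 'cedeed' ignored (set empty)
after full input: {}  (accept=7 not in)

Answer: REJECT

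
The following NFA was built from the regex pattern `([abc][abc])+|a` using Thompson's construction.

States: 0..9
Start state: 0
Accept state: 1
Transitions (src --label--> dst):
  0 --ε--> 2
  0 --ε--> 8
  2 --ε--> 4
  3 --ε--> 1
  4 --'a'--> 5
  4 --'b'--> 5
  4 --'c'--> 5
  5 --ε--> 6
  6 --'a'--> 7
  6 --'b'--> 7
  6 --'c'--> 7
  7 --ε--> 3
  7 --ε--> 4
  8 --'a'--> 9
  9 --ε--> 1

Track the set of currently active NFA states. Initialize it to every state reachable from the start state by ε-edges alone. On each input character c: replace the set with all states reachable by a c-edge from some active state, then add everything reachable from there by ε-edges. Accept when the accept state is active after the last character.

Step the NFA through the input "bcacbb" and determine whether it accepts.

Answer: ACCEPT

Trace:
S₀ = ε-closure({0}) = {0,2,4,8}
'b' @ 1: {5,6}
'c' @ 2: {1,3,4,7}  [accepting]
'a' @ 3: {5,6}
'c' @ 4: {1,3,4,7}  [accepting]
'b' @ 5: {5,6}
'b' @ 6: {1,3,4,7}  [accepting]
after full input: {1,3,4,7}  (accept=1 in)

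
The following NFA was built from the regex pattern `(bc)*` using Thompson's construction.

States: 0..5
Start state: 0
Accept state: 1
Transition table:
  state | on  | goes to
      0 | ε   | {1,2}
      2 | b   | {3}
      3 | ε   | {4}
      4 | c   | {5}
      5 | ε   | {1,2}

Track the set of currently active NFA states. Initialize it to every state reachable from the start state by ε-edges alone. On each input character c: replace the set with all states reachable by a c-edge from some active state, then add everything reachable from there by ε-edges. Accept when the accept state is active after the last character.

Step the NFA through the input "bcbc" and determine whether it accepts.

initial (ε-close {0}): {0,1,2}
'b' @ 1: {3,4}
'c' @ 2: {1,2,5}  (accept∈set)
'b' @ 3: {3,4}
'c' @ 4: {1,2,5}  (accept∈set)
final: {1,2,5}; accept 1 in set

Answer: ACCEPT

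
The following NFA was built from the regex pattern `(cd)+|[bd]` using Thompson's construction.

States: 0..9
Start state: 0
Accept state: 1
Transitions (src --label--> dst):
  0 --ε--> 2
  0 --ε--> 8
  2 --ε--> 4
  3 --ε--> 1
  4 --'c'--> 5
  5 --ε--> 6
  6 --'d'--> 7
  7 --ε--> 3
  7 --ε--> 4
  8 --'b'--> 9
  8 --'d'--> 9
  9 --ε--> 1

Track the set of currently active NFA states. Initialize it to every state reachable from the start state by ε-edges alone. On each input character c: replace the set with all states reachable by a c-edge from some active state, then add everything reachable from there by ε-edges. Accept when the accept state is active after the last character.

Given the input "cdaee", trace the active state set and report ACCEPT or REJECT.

S₀ = ε-closure({0}) = {0,2,4,8}
'c' @ 1: {5,6}
'd' @ 2: {1,3,4,7}  (accept∈set)
'a' @ 3: {}  — no active states
rest 'ee' ignored (set empty)
after full input: {}  (accept=1 not in)

Answer: REJECT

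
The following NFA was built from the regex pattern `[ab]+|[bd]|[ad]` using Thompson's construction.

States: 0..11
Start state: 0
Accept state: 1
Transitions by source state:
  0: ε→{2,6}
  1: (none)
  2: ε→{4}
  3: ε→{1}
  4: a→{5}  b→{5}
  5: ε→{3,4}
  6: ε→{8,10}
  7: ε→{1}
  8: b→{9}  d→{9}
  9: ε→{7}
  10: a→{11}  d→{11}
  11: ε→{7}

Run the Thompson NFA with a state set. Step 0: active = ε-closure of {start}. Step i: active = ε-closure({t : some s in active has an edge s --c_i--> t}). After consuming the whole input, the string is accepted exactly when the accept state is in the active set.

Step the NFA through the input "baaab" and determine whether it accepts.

start: ε-closure({0}) = {0,2,4,6,8,10}
'b' @ 1: {1,3,4,5,7,9}  [accepting]
'a' @ 2: {1,3,4,5}  [accepting]
'a' @ 3: {1,3,4,5}  [accepting]
'a' @ 4: {1,3,4,5}  [accepting]
'b' @ 5: {1,3,4,5}  [accepting]
final: {1,3,4,5}; accept 1 in set

Answer: ACCEPT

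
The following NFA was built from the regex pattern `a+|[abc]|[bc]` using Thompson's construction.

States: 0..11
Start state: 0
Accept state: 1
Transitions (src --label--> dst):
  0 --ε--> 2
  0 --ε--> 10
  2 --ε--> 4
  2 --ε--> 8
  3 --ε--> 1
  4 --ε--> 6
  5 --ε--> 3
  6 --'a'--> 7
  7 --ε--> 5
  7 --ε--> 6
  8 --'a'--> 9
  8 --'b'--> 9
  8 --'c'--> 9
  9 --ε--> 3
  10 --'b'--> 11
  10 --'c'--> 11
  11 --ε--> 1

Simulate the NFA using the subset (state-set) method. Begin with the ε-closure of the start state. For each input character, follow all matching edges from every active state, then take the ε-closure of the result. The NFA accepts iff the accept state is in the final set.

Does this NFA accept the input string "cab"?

Answer: REJECT

Derivation:
S₀ = ε-closure({0}) = {0,2,4,6,8,10}
'c' @ 1: {1,3,9,11}  ✓accept
'a' @ 2: {}  — no active states
rest 'b' ignored (set empty)
final: {}; accept 1 not in set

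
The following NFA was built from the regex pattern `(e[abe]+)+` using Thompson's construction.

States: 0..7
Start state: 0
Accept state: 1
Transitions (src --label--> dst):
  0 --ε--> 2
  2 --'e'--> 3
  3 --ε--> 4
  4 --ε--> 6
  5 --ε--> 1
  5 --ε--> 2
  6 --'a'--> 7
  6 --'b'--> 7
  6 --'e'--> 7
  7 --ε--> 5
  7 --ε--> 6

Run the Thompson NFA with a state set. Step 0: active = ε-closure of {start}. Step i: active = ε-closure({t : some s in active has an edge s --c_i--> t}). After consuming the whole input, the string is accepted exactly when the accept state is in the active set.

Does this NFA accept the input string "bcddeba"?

start: ε-closure({0}) = {0,2}
'b' @ 1: {}  — state set empty
rest 'cddeba' ignored (set empty)
after full input: {}  (accept=1 not in)

Answer: REJECT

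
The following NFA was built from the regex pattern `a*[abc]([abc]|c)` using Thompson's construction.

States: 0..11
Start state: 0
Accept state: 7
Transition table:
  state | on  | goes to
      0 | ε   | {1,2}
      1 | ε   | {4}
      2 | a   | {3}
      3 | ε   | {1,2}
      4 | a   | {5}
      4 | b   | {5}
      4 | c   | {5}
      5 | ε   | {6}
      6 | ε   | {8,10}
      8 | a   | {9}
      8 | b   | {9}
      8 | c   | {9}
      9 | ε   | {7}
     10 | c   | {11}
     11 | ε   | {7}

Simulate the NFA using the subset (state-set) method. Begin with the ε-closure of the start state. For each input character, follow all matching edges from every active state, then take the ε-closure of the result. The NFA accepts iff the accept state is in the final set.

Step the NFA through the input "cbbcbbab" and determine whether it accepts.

initial (ε-close {0}): {0,1,2,4}
'c' @ 1: {5,6,8,10}
'b' @ 2: {7,9}  ✓accept
'b' @ 3: {}  — dead — no transitions
rest 'cbbab' ignored (set empty)
final: {}; accept 7 not in set

Answer: REJECT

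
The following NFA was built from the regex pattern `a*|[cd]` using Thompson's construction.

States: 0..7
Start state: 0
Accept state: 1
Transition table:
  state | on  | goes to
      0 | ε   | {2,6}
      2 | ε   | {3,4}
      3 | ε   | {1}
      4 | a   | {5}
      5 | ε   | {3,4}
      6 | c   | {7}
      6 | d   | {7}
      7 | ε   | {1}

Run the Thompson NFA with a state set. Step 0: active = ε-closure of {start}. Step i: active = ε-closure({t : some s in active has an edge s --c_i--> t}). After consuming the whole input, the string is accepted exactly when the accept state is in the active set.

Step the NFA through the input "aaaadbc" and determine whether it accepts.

Answer: REJECT

Steps:
initial (ε-close {0}): {0,1,2,3,4,6}
'a' @ 1: {1,3,4,5}  ✓accept
'a' @ 2: {1,3,4,5}  ✓accept
'a' @ 3: {1,3,4,5}  ✓accept
'a' @ 4: {1,3,4,5}  ✓accept
'd' @ 5: {}  — no active states
rest 'bc' ignored (set empty)
after full input: {}  (accept=1 not in)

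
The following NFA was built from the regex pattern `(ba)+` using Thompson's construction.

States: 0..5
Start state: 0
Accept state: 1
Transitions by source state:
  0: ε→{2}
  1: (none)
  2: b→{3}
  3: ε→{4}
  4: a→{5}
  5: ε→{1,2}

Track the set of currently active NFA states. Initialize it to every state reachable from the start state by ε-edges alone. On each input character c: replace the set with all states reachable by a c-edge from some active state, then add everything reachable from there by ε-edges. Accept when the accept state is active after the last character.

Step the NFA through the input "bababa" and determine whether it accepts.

initial (ε-close {0}): {0,2}
'b' @ 1: {3,4}
'a' @ 2: {1,2,5}  ✓accept
'b' @ 3: {3,4}
'a' @ 4: {1,2,5}  ✓accept
'b' @ 5: {3,4}
'a' @ 6: {1,2,5}  ✓accept
end set {1,2,5} — state 1 in

Answer: ACCEPT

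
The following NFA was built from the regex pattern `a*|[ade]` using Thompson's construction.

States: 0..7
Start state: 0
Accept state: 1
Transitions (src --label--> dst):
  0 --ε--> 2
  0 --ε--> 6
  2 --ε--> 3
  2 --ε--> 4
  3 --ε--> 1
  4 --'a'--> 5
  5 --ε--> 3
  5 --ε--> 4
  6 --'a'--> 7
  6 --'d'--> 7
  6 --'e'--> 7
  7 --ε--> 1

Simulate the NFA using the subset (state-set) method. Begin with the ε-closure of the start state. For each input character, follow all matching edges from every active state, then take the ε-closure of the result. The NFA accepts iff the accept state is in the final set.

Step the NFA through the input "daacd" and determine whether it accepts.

initial (ε-close {0}): {0,1,2,3,4,6}
'd' @ 1: {1,7}  ✓accept
'a' @ 2: {}  — state set empty
rest 'acd' ignored (set empty)
final: {}; accept 1 not in set

Answer: REJECT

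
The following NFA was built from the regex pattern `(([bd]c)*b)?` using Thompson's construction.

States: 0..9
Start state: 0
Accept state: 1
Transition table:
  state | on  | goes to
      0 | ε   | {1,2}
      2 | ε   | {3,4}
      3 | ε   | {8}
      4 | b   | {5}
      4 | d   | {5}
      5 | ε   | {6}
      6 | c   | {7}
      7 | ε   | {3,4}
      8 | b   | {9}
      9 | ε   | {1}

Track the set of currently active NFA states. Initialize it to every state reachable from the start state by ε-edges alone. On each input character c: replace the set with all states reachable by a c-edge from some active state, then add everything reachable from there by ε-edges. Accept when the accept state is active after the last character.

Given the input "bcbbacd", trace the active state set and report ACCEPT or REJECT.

Answer: REJECT

Steps:
initial (ε-close {0}): {0,1,2,3,4,8}
'b' @ 1: {1,5,6,9}  ✓accept
'c' @ 2: {3,4,7,8}
'b' @ 3: {1,5,6,9}  ✓accept
'b' @ 4: {}  — state set empty
rest 'acd' ignored (set empty)
final: {}; accept 1 not in set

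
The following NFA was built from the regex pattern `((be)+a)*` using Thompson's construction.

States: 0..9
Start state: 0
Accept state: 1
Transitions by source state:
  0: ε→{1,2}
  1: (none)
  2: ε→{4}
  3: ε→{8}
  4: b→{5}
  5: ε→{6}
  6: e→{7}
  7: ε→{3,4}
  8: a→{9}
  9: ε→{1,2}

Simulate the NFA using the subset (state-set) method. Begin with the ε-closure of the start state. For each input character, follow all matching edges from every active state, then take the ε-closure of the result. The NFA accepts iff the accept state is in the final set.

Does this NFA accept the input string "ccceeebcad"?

Answer: REJECT

Steps:
S₀ = ε-closure({0}) = {0,1,2,4}
'c' @ 1: {}  — no active states
rest 'cceeebcad' ignored (set empty)
end set {} — state 1 not in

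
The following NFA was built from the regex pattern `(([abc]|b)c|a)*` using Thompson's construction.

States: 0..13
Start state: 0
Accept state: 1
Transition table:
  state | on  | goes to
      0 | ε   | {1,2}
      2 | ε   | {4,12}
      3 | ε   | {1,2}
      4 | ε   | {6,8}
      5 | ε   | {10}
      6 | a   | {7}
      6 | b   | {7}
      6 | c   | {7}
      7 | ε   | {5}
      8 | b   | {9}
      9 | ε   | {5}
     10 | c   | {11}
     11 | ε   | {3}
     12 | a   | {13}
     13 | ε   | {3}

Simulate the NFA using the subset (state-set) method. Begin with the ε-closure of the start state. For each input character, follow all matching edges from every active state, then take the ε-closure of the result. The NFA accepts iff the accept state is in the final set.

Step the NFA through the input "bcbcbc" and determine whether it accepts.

Answer: ACCEPT

Derivation:
initial (ε-close {0}): {0,1,2,4,6,8,12}
'b' @ 1: {5,7,9,10}
'c' @ 2: {1,2,3,4,6,8,11,12}  (accept∈set)
'b' @ 3: {5,7,9,10}
'c' @ 4: {1,2,3,4,6,8,11,12}  (accept∈set)
'b' @ 5: {5,7,9,10}
'c' @ 6: {1,2,3,4,6,8,11,12}  (accept∈set)
end set {1,2,3,4,6,8,11,12} — state 1 in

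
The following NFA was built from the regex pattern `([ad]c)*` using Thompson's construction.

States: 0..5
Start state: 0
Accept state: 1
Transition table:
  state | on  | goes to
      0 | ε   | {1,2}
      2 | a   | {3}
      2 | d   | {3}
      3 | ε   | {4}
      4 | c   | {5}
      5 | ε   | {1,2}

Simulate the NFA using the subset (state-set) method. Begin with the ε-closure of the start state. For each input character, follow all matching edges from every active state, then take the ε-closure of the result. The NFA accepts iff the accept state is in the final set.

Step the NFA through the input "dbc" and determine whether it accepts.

Answer: REJECT

Derivation:
S₀ = ε-closure({0}) = {0,1,2}
'd' @ 1: {3,4}
'b' @ 2: {}  — dead — no transitions
rest 'c' ignored (set empty)
end set {} — state 1 not in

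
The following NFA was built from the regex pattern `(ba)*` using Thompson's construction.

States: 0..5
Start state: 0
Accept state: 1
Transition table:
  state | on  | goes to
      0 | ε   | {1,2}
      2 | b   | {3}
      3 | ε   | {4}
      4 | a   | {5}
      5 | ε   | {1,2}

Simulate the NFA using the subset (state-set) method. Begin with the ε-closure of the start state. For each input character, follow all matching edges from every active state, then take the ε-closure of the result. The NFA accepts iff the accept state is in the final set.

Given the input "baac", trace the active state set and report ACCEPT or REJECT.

initial (ε-close {0}): {0,1,2}
'b' @ 1: {3,4}
'a' @ 2: {1,2,5}  [accepting]
'a' @ 3: {}  — state set empty
rest 'c' ignored (set empty)
end set {} — state 1 not in

Answer: REJECT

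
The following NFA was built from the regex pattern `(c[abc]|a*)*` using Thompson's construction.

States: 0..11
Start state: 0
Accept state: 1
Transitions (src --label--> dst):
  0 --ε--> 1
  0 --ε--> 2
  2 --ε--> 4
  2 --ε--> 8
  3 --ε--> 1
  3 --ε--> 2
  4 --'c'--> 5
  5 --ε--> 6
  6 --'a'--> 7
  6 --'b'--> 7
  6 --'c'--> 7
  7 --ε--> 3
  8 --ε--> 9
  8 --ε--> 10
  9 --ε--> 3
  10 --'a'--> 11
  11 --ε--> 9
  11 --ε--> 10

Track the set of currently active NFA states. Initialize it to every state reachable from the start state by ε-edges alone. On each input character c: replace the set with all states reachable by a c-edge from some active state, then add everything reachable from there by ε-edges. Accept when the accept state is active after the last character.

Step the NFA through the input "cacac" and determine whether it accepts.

Answer: REJECT

Trace:
initial (ε-close {0}): {0,1,2,3,4,8,9,10}
'c' @ 1: {5,6}
'a' @ 2: {1,2,3,4,7,8,9,10}  (accept∈set)
'c' @ 3: {5,6}
'a' @ 4: {1,2,3,4,7,8,9,10}  (accept∈set)
'c' @ 5: {5,6}
end set {5,6} — state 1 not in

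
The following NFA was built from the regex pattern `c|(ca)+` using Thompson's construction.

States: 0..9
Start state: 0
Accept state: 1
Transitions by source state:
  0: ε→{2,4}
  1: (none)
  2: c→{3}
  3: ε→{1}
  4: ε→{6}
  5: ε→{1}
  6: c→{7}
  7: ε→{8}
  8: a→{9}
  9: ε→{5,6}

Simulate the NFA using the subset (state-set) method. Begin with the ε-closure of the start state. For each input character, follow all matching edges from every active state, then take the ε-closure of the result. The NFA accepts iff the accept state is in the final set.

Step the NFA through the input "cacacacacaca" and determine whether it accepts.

start: ε-closure({0}) = {0,2,4,6}
'c' @ 1: {1,3,7,8}  [accepting]
'a' @ 2: {1,5,6,9}  [accepting]
'c' @ 3: {7,8}
'a' @ 4: {1,5,6,9}  [accepting]
'c' @ 5: {7,8}
'a' @ 6: {1,5,6,9}  [accepting]
'c' @ 7: {7,8}
'a' @ 8: {1,5,6,9}  [accepting]
'c' @ 9: {7,8}
'a' @ 10: {1,5,6,9}  [accepting]
'c' @ 11: {7,8}
'a' @ 12: {1,5,6,9}  [accepting]
end set {1,5,6,9} — state 1 in

Answer: ACCEPT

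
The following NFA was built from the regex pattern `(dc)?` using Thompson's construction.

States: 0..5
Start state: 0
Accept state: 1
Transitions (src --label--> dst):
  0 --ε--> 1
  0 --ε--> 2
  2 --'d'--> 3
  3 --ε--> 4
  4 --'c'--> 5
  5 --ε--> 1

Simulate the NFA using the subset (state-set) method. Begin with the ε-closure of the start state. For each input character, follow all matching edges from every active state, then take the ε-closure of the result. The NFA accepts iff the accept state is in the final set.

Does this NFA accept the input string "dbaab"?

S₀ = ε-closure({0}) = {0,1,2}
'd' @ 1: {3,4}
'b' @ 2: {}  — dead — no transitions
rest 'aab' ignored (set empty)
end set {} — state 1 not in

Answer: REJECT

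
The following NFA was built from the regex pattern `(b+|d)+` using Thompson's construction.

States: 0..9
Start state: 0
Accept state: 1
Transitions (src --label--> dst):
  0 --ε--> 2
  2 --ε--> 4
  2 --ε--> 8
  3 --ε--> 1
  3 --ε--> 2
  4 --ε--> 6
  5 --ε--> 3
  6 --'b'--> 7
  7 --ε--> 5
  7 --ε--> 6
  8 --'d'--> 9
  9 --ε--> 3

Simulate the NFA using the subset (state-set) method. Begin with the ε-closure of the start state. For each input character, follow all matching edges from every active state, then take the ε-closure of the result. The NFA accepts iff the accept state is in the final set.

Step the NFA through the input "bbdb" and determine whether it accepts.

Answer: ACCEPT

Derivation:
start: ε-closure({0}) = {0,2,4,6,8}
'b' @ 1: {1,2,3,4,5,6,7,8}  (accept∈set)
'b' @ 2: {1,2,3,4,5,6,7,8}  (accept∈set)
'd' @ 3: {1,2,3,4,6,8,9}  (accept∈set)
'b' @ 4: {1,2,3,4,5,6,7,8}  (accept∈set)
final: {1,2,3,4,5,6,7,8}; accept 1 in set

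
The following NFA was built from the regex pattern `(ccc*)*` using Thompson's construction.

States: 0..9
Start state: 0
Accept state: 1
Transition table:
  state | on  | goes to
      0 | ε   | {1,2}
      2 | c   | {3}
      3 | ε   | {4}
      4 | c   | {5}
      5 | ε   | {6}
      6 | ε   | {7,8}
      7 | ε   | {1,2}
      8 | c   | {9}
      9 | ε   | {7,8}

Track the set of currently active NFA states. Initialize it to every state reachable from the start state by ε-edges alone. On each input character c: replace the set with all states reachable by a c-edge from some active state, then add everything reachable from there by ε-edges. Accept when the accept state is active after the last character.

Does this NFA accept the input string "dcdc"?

S₀ = ε-closure({0}) = {0,1,2}
'd' @ 1: {}  — no active states
rest 'cdc' ignored (set empty)
after full input: {}  (accept=1 not in)

Answer: REJECT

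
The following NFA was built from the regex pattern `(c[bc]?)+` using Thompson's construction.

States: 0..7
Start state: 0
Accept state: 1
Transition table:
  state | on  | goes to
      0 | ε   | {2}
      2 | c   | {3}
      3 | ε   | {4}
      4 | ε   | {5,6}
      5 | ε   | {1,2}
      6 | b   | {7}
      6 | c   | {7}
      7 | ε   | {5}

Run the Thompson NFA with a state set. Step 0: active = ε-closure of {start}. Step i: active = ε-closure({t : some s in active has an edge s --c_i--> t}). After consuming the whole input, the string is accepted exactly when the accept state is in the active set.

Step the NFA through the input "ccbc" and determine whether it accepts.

initial (ε-close {0}): {0,2}
'c' @ 1: {1,2,3,4,5,6}  ✓accept
'c' @ 2: {1,2,3,4,5,6,7}  ✓accept
'b' @ 3: {1,2,5,7}  ✓accept
'c' @ 4: {1,2,3,4,5,6}  ✓accept
after full input: {1,2,3,4,5,6}  (accept=1 in)

Answer: ACCEPT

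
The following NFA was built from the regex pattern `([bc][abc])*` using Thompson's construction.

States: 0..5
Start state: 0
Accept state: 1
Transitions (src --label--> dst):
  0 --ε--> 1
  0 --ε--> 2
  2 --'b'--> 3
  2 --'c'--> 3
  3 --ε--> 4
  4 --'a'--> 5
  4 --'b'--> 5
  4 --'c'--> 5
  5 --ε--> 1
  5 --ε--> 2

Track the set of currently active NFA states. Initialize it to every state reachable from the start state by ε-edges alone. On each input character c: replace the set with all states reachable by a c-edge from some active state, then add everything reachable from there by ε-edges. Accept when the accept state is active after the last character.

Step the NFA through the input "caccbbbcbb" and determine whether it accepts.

Answer: ACCEPT

Trace:
initial (ε-close {0}): {0,1,2}
'c' @ 1: {3,4}
'a' @ 2: {1,2,5}  (accept∈set)
'c' @ 3: {3,4}
'c' @ 4: {1,2,5}  (accept∈set)
'b' @ 5: {3,4}
'b' @ 6: {1,2,5}  (accept∈set)
'b' @ 7: {3,4}
'c' @ 8: {1,2,5}  (accept∈set)
'b' @ 9: {3,4}
'b' @ 10: {1,2,5}  (accept∈set)
end set {1,2,5} — state 1 in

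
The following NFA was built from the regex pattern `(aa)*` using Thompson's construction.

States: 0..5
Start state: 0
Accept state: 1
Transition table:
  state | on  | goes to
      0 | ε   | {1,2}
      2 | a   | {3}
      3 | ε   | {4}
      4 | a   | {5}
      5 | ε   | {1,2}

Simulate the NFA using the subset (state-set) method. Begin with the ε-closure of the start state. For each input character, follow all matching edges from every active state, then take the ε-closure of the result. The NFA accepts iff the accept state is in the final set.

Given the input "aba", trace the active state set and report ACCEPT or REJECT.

Answer: REJECT

Derivation:
initial (ε-close {0}): {0,1,2}
'a' @ 1: {3,4}
'b' @ 2: {}  — dead — no transitions
rest 'a' ignored (set empty)
after full input: {}  (accept=1 not in)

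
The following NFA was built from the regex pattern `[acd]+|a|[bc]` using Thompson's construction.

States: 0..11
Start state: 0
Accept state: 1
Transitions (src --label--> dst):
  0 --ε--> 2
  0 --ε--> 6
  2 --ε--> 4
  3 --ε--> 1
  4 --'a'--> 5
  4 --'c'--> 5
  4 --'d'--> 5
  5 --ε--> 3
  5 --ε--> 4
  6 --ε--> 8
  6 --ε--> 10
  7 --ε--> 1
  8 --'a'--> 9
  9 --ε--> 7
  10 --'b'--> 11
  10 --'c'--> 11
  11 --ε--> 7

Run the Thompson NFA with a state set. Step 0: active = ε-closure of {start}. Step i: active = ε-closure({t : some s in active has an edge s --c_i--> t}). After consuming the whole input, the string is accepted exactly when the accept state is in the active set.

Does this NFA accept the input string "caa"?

start: ε-closure({0}) = {0,2,4,6,8,10}
'c' @ 1: {1,3,4,5,7,11}  [accepting]
'a' @ 2: {1,3,4,5}  [accepting]
'a' @ 3: {1,3,4,5}  [accepting]
final: {1,3,4,5}; accept 1 in set

Answer: ACCEPT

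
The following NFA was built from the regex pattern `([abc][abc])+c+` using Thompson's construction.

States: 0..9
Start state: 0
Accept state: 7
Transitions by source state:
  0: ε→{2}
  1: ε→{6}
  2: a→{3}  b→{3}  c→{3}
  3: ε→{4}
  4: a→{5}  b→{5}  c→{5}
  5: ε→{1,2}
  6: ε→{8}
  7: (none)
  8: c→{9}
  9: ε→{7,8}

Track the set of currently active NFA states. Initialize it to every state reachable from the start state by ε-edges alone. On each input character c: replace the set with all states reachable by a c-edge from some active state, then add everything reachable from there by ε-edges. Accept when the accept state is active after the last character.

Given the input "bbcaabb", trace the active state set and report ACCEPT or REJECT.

Answer: REJECT

Derivation:
S₀ = ε-closure({0}) = {0,2}
'b' @ 1: {3,4}
'b' @ 2: {1,2,5,6,8}
'c' @ 3: {3,4,7,8,9}  (accept∈set)
'a' @ 4: {1,2,5,6,8}
'a' @ 5: {3,4}
'b' @ 6: {1,2,5,6,8}
'b' @ 7: {3,4}
end set {3,4} — state 7 not in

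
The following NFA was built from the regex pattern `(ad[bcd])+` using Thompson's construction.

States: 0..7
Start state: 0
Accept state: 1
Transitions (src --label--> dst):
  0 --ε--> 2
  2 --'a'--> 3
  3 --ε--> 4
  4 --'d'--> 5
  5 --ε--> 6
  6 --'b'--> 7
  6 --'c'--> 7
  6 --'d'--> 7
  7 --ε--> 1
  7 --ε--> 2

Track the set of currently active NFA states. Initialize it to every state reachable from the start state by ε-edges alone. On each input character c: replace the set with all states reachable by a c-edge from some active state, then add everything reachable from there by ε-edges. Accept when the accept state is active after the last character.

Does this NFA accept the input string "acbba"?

Answer: REJECT

Steps:
S₀ = ε-closure({0}) = {0,2}
'a' @ 1: {3,4}
'c' @ 2: {}  — dead — no transitions
rest 'bba' ignored (set empty)
after full input: {}  (accept=1 not in)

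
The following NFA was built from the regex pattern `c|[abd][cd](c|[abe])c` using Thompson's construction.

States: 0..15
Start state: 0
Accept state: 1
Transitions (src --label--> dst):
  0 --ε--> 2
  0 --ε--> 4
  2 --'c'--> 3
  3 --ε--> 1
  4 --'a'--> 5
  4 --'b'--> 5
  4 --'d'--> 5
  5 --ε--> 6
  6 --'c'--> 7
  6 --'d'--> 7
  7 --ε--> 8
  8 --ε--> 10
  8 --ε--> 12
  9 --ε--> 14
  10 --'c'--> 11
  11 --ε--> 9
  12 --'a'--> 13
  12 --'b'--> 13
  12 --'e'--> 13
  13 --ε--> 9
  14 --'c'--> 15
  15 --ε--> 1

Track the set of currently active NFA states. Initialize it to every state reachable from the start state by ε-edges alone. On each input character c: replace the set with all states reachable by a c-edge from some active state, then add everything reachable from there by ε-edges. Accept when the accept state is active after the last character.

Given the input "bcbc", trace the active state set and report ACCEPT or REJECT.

Answer: ACCEPT

Trace:
initial (ε-close {0}): {0,2,4}
'b' @ 1: {5,6}
'c' @ 2: {7,8,10,12}
'b' @ 3: {9,13,14}
'c' @ 4: {1,15}  (accept∈set)
end set {1,15} — state 1 in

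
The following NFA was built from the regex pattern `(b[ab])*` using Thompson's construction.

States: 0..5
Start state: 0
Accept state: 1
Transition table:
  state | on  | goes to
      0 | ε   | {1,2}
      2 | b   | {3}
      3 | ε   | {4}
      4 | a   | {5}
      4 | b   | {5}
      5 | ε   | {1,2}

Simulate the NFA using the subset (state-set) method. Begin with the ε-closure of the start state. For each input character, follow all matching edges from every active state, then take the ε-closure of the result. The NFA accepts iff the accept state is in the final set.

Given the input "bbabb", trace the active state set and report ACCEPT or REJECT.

Answer: REJECT

Trace:
S₀ = ε-closure({0}) = {0,1,2}
'b' @ 1: {3,4}
'b' @ 2: {1,2,5}  ✓accept
'a' @ 3: {}  — no active states
rest 'bb' ignored (set empty)
end set {} — state 1 not in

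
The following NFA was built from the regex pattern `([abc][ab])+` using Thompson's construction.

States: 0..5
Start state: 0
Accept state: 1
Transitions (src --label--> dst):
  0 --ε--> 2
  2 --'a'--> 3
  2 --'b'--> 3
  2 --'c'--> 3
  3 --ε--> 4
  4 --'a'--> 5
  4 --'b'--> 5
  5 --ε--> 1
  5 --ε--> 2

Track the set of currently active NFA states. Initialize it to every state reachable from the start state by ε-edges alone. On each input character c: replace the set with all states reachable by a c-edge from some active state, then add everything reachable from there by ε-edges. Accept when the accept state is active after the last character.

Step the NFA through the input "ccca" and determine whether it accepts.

Answer: REJECT

Trace:
initial (ε-close {0}): {0,2}
'c' @ 1: {3,4}
'c' @ 2: {}  — no active states
rest 'ca' ignored (set empty)
after full input: {}  (accept=1 not in)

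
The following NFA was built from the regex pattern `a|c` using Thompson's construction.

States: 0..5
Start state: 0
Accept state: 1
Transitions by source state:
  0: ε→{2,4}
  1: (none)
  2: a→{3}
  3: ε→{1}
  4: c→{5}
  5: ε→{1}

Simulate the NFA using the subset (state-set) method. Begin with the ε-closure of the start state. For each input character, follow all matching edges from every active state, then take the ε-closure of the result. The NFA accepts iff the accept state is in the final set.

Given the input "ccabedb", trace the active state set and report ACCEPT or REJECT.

Answer: REJECT

Trace:
initial (ε-close {0}): {0,2,4}
'c' @ 1: {1,5}  ✓accept
'c' @ 2: {}  — dead — no transitions
rest 'abedb' ignored (set empty)
final: {}; accept 1 not in set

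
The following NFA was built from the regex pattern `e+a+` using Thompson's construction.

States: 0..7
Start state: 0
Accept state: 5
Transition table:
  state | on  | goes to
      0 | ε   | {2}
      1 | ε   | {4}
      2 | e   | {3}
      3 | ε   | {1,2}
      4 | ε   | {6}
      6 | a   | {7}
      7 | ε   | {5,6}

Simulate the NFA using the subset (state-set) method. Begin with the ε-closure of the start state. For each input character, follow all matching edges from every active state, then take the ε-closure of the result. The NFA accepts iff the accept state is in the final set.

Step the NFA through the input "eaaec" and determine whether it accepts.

start: ε-closure({0}) = {0,2}
'e' @ 1: {1,2,3,4,6}
'a' @ 2: {5,6,7}  [accepting]
'a' @ 3: {5,6,7}  [accepting]
'e' @ 4: {}  — dead — no transitions
rest 'c' ignored (set empty)
end set {} — state 5 not in

Answer: REJECT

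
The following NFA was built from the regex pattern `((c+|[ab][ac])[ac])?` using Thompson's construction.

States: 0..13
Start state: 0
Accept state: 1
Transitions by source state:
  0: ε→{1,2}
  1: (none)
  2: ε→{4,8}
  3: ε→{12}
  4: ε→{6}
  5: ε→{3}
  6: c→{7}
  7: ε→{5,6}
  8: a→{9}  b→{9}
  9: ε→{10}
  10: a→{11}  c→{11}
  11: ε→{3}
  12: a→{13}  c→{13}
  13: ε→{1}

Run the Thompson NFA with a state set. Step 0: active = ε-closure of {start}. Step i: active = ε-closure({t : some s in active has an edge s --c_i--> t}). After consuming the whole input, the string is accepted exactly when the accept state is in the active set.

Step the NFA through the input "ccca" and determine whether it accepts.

start: ε-closure({0}) = {0,1,2,4,6,8}
'c' @ 1: {3,5,6,7,12}
'c' @ 2: {1,3,5,6,7,12,13}  [accepting]
'c' @ 3: {1,3,5,6,7,12,13}  [accepting]
'a' @ 4: {1,13}  [accepting]
final: {1,13}; accept 1 in set

Answer: ACCEPT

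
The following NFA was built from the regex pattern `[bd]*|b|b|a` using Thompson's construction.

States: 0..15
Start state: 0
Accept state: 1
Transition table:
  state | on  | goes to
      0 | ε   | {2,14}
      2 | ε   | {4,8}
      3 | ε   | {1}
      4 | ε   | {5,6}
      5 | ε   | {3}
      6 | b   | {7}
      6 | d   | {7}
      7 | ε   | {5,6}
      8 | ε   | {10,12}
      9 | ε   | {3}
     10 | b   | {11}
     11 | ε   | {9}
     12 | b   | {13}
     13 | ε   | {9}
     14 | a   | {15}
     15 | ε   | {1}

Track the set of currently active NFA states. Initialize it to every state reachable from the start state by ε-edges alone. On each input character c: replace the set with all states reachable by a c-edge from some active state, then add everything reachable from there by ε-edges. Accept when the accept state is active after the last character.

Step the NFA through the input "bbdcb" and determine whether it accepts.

Answer: REJECT

Trace:
start: ε-closure({0}) = {0,1,2,3,4,5,6,8,10,12,14}
'b' @ 1: {1,3,5,6,7,9,11,13}  ✓accept
'b' @ 2: {1,3,5,6,7}  ✓accept
'd' @ 3: {1,3,5,6,7}  ✓accept
'c' @ 4: {}  — no active states
rest 'b' ignored (set empty)
end set {} — state 1 not in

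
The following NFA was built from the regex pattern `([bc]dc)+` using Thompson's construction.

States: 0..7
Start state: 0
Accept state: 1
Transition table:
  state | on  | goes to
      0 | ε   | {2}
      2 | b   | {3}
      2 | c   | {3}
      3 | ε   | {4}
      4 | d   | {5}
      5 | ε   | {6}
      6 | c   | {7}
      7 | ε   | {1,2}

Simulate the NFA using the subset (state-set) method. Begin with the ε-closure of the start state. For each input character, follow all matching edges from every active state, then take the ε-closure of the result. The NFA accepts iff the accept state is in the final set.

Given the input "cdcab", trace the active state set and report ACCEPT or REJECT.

S₀ = ε-closure({0}) = {0,2}
'c' @ 1: {3,4}
'd' @ 2: {5,6}
'c' @ 3: {1,2,7}  [accepting]
'a' @ 4: {}  — dead — no transitions
rest 'b' ignored (set empty)
after full input: {}  (accept=1 not in)

Answer: REJECT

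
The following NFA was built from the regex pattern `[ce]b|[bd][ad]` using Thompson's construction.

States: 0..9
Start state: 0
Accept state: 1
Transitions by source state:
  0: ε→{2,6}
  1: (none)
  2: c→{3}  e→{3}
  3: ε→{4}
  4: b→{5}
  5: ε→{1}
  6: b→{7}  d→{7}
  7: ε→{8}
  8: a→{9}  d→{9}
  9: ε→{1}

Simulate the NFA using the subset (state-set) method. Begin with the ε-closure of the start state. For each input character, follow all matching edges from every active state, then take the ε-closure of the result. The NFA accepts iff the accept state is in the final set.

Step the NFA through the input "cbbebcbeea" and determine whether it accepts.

Answer: REJECT

Derivation:
start: ε-closure({0}) = {0,2,6}
'c' @ 1: {3,4}
'b' @ 2: {1,5}  [accepting]
'b' @ 3: {}  — no active states
rest 'ebcbeea' ignored (set empty)
final: {}; accept 1 not in set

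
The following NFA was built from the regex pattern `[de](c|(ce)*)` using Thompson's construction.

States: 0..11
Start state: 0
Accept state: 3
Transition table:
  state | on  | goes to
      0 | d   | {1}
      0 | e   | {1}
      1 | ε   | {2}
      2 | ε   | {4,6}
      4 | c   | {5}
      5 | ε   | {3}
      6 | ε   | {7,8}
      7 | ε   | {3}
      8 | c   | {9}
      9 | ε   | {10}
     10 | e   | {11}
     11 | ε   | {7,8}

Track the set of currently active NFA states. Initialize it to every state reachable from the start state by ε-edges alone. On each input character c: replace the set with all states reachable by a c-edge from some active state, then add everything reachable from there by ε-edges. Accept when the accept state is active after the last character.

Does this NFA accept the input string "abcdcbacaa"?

S₀ = ε-closure({0}) = {0}
'a' @ 1: {}  — no active states
rest 'bcdcbacaa' ignored (set empty)
end set {} — state 3 not in

Answer: REJECT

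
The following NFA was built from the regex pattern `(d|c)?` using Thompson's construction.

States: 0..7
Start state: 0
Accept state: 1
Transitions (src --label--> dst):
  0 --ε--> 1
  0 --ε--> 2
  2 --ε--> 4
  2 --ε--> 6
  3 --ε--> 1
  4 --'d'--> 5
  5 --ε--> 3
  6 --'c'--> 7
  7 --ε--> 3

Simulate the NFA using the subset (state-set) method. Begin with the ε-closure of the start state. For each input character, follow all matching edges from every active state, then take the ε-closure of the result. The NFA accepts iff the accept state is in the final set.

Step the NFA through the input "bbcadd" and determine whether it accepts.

S₀ = ε-closure({0}) = {0,1,2,4,6}
'b' @ 1: {}  — no active states
rest 'bcadd' ignored (set empty)
end set {} — state 1 not in

Answer: REJECT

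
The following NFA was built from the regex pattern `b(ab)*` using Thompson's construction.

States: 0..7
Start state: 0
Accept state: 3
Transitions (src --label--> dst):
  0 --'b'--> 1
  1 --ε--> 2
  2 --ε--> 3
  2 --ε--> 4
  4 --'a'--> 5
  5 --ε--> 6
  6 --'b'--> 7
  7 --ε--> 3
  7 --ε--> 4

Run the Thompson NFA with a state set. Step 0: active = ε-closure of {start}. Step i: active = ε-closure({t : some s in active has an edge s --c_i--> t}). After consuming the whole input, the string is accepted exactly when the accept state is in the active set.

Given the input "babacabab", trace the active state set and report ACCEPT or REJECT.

Answer: REJECT

Derivation:
S₀ = ε-closure({0}) = {0}
'b' @ 1: {1,2,3,4}  [accepting]
'a' @ 2: {5,6}
'b' @ 3: {3,4,7}  [accepting]
'a' @ 4: {5,6}
'c' @ 5: {}  — dead — no transitions
rest 'abab' ignored (set empty)
end set {} — state 3 not in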